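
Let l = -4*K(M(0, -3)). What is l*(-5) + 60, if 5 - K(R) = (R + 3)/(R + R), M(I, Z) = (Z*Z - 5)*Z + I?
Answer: 305/2 ≈ 152.50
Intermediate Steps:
M(I, Z) = I + Z*(-5 + Z²) (M(I, Z) = (Z² - 5)*Z + I = (-5 + Z²)*Z + I = Z*(-5 + Z²) + I = I + Z*(-5 + Z²))
K(R) = 5 - (3 + R)/(2*R) (K(R) = 5 - (R + 3)/(R + R) = 5 - (3 + R)/(2*R))
l = -37/2 (l = -6*(-1 + 3*(0 + (-3)³ - 5*(-3)))/(0 + (-3)³ - 5*(-3)) = -6*(-1 + 3*(0 - 27 + 15))/(0 - 27 + 15) = -6*(-1 + 3*(-12))/(-12) = -6*(-1)*(-1 - 36)/12 = -6*(-1)*(-37)/12 = -4*37/8 = -37/2 ≈ -18.500)
l*(-5) + 60 = -37/2*(-5) + 60 = 185/2 + 60 = 305/2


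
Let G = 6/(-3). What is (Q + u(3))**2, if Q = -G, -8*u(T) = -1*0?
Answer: 4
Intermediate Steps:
u(T) = 0 (u(T) = -(-1)*0/8 = -1/8*0 = 0)
G = -2 (G = 6*(-1/3) = -2)
Q = 2 (Q = -1*(-2) = 2)
(Q + u(3))**2 = (2 + 0)**2 = 2**2 = 4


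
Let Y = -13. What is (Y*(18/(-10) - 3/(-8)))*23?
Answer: 17043/40 ≈ 426.08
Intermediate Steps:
(Y*(18/(-10) - 3/(-8)))*23 = -13*(18/(-10) - 3/(-8))*23 = -13*(18*(-⅒) - 3*(-⅛))*23 = -13*(-9/5 + 3/8)*23 = -13*(-57/40)*23 = (741/40)*23 = 17043/40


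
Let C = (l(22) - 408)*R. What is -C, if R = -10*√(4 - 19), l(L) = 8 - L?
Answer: -4220*I*√15 ≈ -16344.0*I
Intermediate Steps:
R = -10*I*√15 ≈ -38.73*I
C = 4220*I*√15 (C = ((8 - 1*22) - 408)*(-10*I*√15) = ((8 - 22) - 408)*(-10*I*√15) = (-14 - 408)*(-10*I*√15) = -(-4220)*I*√15 = 4220*I*√15 ≈ 16344.0*I)
-C = -4220*I*√15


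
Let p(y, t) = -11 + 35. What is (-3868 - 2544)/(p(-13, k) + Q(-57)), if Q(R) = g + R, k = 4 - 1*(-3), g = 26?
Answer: 916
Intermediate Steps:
k = 7 (k = 4 + 3 = 7)
p(y, t) = 24
Q(R) = 26 + R
(-3868 - 2544)/(p(-13, k) + Q(-57)) = (-3868 - 2544)/(24 + (26 - 57)) = -6412/(24 - 31) = -6412/(-7) = -6412*(-1/7) = 916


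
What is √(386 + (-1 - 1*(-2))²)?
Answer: 3*√43 ≈ 19.672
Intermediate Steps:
√(386 + (-1 - 1*(-2))²) = √(386 + (-1 + 2)²) = √(386 + 1²) = √(386 + 1) = √387 = 3*√43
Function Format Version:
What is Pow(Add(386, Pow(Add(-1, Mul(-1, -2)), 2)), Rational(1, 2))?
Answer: Mul(3, Pow(43, Rational(1, 2))) ≈ 19.672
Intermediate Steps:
Pow(Add(386, Pow(Add(-1, Mul(-1, -2)), 2)), Rational(1, 2)) = Pow(Add(386, Pow(Add(-1, 2), 2)), Rational(1, 2)) = Pow(Add(386, Pow(1, 2)), Rational(1, 2)) = Pow(Add(386, 1), Rational(1, 2)) = Pow(387, Rational(1, 2)) = Mul(3, Pow(43, Rational(1, 2)))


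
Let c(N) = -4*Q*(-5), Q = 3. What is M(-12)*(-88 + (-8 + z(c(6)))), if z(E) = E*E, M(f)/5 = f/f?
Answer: 17520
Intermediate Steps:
c(N) = 60 (c(N) = -4*3*(-5) = -12*(-5) = 60)
M(f) = 5 (M(f) = 5*(f/f) = 5*1 = 5)
z(E) = E²
M(-12)*(-88 + (-8 + z(c(6)))) = 5*(-88 + (-8 + 60²)) = 5*(-88 + (-8 + 3600)) = 5*(-88 + 3592) = 5*3504 = 17520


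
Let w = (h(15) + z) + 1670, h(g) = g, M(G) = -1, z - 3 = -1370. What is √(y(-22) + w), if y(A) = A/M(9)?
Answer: 2*√85 ≈ 18.439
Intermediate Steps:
z = -1367 (z = 3 - 1370 = -1367)
y(A) = -A (y(A) = A/(-1) = A*(-1) = -A)
w = 318 (w = (15 - 1367) + 1670 = -1352 + 1670 = 318)
√(y(-22) + w) = √(-1*(-22) + 318) = √(22 + 318) = √340 = 2*√85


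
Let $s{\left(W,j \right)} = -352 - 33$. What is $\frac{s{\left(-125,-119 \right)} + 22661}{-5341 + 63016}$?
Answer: $\frac{22276}{57675} \approx 0.38623$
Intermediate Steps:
$s{\left(W,j \right)} = -385$ ($s{\left(W,j \right)} = -352 - 33 = -385$)
$\frac{s{\left(-125,-119 \right)} + 22661}{-5341 + 63016} = \frac{-385 + 22661}{-5341 + 63016} = \frac{22276}{57675}$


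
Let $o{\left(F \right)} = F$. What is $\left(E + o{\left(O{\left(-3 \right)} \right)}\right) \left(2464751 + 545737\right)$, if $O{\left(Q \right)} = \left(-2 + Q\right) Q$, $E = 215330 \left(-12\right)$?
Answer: $-7778935415160$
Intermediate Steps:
$E = -2583960$
$O{\left(Q \right)} = Q \left(-2 + Q\right)$
$\left(E + o{\left(O{\left(-3 \right)} \right)}\right) \left(2464751 + 545737\right) = \left(-2583960 - 3 \left(-2 - 3\right)\right) \left(2464751 + 545737\right) = \left(-2583960 - -15\right) 3010488 = \left(-2583960 + 15\right) 3010488 = \left(-2583945\right) 3010488 = -7778935415160$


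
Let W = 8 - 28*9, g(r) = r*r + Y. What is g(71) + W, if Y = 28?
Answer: 4825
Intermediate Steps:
g(r) = 28 + r² (g(r) = r*r + 28 = r² + 28 = 28 + r²)
W = -244 (W = 8 - 252 = -244)
g(71) + W = (28 + 71²) - 244 = (28 + 5041) - 244 = 5069 - 244 = 4825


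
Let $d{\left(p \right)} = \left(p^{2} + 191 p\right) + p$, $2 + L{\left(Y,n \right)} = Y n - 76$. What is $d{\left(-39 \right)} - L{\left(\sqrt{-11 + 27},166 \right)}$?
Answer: $-6553$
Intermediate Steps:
$L{\left(Y,n \right)} = -78 + Y n$ ($L{\left(Y,n \right)} = -2 + \left(Y n - 76\right) = -2 + \left(-76 + Y n\right) = -78 + Y n$)
$d{\left(p \right)} = p^{2} + 192 p$
$d{\left(-39 \right)} - L{\left(\sqrt{-11 + 27},166 \right)} = - 39 \left(192 - 39\right) - \left(-78 + \sqrt{-11 + 27} \cdot 166\right) = \left(-39\right) 153 - \left(-78 + \sqrt{16} \cdot 166\right) = -5967 - \left(-78 + 4 \cdot 166\right) = -5967 - \left(-78 + 664\right) = -5967 - 586 = -6553$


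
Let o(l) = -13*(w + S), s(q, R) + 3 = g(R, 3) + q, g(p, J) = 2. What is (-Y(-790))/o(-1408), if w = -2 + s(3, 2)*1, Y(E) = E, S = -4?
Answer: 395/26 ≈ 15.192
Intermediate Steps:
s(q, R) = -1 + q (s(q, R) = -3 + (2 + q) = -1 + q)
w = 0 (w = -2 + (-1 + 3)*1 = -2 + 2*1 = -2 + 2 = 0)
o(l) = 52 (o(l) = -13*(0 - 4) = -13*(-4) = 52)
(-Y(-790))/o(-1408) = -1*(-790)/52 = 790*(1/52) = 395/26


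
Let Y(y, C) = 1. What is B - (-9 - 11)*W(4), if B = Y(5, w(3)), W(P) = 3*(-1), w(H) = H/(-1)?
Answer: -59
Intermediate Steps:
w(H) = -H (w(H) = H*(-1) = -H)
W(P) = -3
B = 1
B - (-9 - 11)*W(4) = 1 - (-9 - 11)*(-3) = 1 - (-20)*(-3) = 1 - 1*60 = 1 - 60 = -59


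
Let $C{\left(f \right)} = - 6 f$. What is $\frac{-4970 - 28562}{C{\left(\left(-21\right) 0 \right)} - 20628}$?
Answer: $\frac{8383}{5157} \approx 1.6256$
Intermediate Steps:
$\frac{-4970 - 28562}{C{\left(\left(-21\right) 0 \right)} - 20628} = \frac{-4970 - 28562}{- 6 \left(\left(-21\right) 0\right) - 20628} = - \frac{33532}{\left(-6\right) 0 - 20628} = - \frac{33532}{0 - 20628} = - \frac{33532}{-20628} = \left(-33532\right) \left(- \frac{1}{20628}\right) = \frac{8383}{5157}$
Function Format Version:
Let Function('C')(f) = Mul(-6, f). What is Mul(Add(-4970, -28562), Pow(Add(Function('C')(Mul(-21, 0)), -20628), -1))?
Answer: Rational(8383, 5157) ≈ 1.6256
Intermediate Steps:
Mul(Add(-4970, -28562), Pow(Add(Function('C')(Mul(-21, 0)), -20628), -1)) = Mul(Add(-4970, -28562), Pow(Add(Mul(-6, Mul(-21, 0)), -20628), -1)) = Mul(-33532, Pow(Add(Mul(-6, 0), -20628), -1)) = Mul(-33532, Pow(Add(0, -20628), -1)) = Mul(-33532, Pow(-20628, -1)) = Mul(-33532, Rational(-1, 20628)) = Rational(8383, 5157)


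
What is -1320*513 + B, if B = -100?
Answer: -677260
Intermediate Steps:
-1320*513 + B = -1320*513 - 100 = -677160 - 100 = -677260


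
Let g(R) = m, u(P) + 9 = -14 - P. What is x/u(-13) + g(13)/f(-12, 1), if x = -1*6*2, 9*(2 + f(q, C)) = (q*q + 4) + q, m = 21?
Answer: 1653/590 ≈ 2.8017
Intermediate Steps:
u(P) = -23 - P (u(P) = -9 + (-14 - P) = -23 - P)
g(R) = 21
f(q, C) = -14/9 + q/9 + q**2/9 (f(q, C) = -2 + ((q*q + 4) + q)/9 = -2 + ((q**2 + 4) + q)/9 = -2 + ((4 + q**2) + q)/9 = -2 + (4 + q + q**2)/9 = -2 + (4/9 + q/9 + q**2/9) = -14/9 + q/9 + q**2/9)
x = -12 (x = -6*2 = -12)
x/u(-13) + g(13)/f(-12, 1) = -12/(-23 - 1*(-13)) + 21/(-14/9 + (1/9)*(-12) + (1/9)*(-12)**2) = -12/(-23 + 13) + 21/(-14/9 - 4/3 + (1/9)*144) = -12/(-10) + 21/(-14/9 - 4/3 + 16) = -12*(-1/10) + 21/(118/9) = 6/5 + 21*(9/118) = 6/5 + 189/118 = 1653/590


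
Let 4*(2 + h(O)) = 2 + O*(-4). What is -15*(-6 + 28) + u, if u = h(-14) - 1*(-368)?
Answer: 101/2 ≈ 50.500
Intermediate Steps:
h(O) = -3/2 - O (h(O) = -2 + (2 + O*(-4))/4 = -2 + (2 - 4*O)/4 = -2 + (½ - O) = -3/2 - O)
u = 761/2 (u = (-3/2 - 1*(-14)) - 1*(-368) = (-3/2 + 14) + 368 = 25/2 + 368 = 761/2 ≈ 380.50)
-15*(-6 + 28) + u = -15*(-6 + 28) + 761/2 = -15*22 + 761/2 = -330 + 761/2 = 101/2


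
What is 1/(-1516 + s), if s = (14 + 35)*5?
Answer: -1/1271 ≈ -0.00078678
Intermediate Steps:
s = 245 (s = 49*5 = 245)
1/(-1516 + s) = 1/(-1516 + 245) = 1/(-1271) = -1/1271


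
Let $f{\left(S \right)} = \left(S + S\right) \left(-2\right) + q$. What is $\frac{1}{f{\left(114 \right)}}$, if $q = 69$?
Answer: $- \frac{1}{387} \approx -0.002584$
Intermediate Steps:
$f{\left(S \right)} = 69 - 4 S$ ($f{\left(S \right)} = \left(S + S\right) \left(-2\right) + 69 = 2 S \left(-2\right) + 69 = - 4 S + 69 = 69 - 4 S$)
$\frac{1}{f{\left(114 \right)}} = \frac{1}{69 - 456} = \frac{1}{-387} = - \frac{1}{387}$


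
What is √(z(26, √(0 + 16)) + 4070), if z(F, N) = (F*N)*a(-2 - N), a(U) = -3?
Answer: √3758 ≈ 61.303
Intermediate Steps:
z(F, N) = -3*F*N (z(F, N) = (F*N)*(-3) = -3*F*N)
√(z(26, √(0 + 16)) + 4070) = √(-3*26*√(0 + 16) + 4070) = √(-3*26*√16 + 4070) = √(-3*26*4 + 4070) = √(-312 + 4070) = √3758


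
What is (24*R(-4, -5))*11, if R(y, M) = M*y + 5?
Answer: 6600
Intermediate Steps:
R(y, M) = 5 + M*y
(24*R(-4, -5))*11 = (24*(5 - 5*(-4)))*11 = (24*(5 + 20))*11 = (24*25)*11 = 600*11 = 6600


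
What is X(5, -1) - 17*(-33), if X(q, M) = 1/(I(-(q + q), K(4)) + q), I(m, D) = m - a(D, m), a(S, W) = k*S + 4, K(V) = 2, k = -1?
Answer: 3926/7 ≈ 560.86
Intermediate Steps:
a(S, W) = 4 - S (a(S, W) = -S + 4 = 4 - S)
I(m, D) = -4 + D + m (I(m, D) = m - (4 - D) = m + (-4 + D) = -4 + D + m)
X(q, M) = 1/(-2 - q) (X(q, M) = 1/((-4 + 2 - (q + q)) + q) = 1/((-4 + 2 - 2*q) + q) = 1/((-2 - 2*q) + q) = 1/(-2 - q))
X(5, -1) - 17*(-33) = -1/(2 + 5) - 17*(-33) = -1/7 + 561 = -1*⅐ + 561 = -⅐ + 561 = 3926/7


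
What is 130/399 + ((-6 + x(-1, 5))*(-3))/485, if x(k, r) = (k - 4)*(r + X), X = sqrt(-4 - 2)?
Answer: 100157/193515 + 3*I*sqrt(6)/97 ≈ 0.51757 + 0.075757*I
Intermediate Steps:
X = I*sqrt(6) (X = sqrt(-6) = I*sqrt(6) ≈ 2.4495*I)
x(k, r) = (-4 + k)*(r + I*sqrt(6)) (x(k, r) = (k - 4)*(r + I*sqrt(6)) = (-4 + k)*(r + I*sqrt(6)))
130/399 + ((-6 + x(-1, 5))*(-3))/485 = 130/399 + ((-6 + (-4*5 - 1*5 - 4*I*sqrt(6) + I*(-1)*sqrt(6)))*(-3))/485 = 130*(1/399) + ((-6 + (-20 - 5 - 4*I*sqrt(6) - I*sqrt(6)))*(-3))*(1/485) = 130/399 + ((-6 + (-25 - 5*I*sqrt(6)))*(-3))*(1/485) = 130/399 + ((-31 - 5*I*sqrt(6))*(-3))*(1/485) = 130/399 + (93 + 15*I*sqrt(6))*(1/485) = 130/399 + (93/485 + 3*I*sqrt(6)/97) = 100157/193515 + 3*I*sqrt(6)/97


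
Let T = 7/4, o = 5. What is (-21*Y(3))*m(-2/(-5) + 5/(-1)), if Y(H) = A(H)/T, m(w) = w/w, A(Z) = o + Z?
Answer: -96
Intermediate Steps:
T = 7/4 (T = 7*(1/4) = 7/4 ≈ 1.7500)
A(Z) = 5 + Z
m(w) = 1
Y(H) = 20/7 + 4*H/7 (Y(H) = (5 + H)/(7/4) = (5 + H)*(4/7) = 20/7 + 4*H/7)
(-21*Y(3))*m(-2/(-5) + 5/(-1)) = -21*(20/7 + (4/7)*3)*1 = -21*(20/7 + 12/7)*1 = -21*32/7*1 = -96*1 = -96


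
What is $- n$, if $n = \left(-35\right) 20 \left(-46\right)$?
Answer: $-32200$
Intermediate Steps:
$n = 32200$ ($n = \left(-700\right) \left(-46\right) = 32200$)
$- n = \left(-1\right) 32200 = -32200$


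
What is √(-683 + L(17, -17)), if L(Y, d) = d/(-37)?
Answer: 3*I*√103822/37 ≈ 26.125*I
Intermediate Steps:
L(Y, d) = -d/37 (L(Y, d) = d*(-1/37) = -d/37)
√(-683 + L(17, -17)) = √(-683 - 1/37*(-17)) = √(-683 + 17/37) = √(-25254/37) = 3*I*√103822/37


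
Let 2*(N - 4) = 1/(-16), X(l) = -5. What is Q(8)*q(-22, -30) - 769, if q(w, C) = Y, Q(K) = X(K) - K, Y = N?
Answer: -26259/32 ≈ -820.59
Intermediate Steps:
N = 127/32 (N = 4 + (1/2)/(-16) = 4 + (1/2)*(-1/16) = 4 - 1/32 = 127/32 ≈ 3.9688)
Y = 127/32 ≈ 3.9688
Q(K) = -5 - K
q(w, C) = 127/32
Q(8)*q(-22, -30) - 769 = (-5 - 1*8)*(127/32) - 769 = (-5 - 8)*(127/32) - 769 = -13*127/32 - 769 = -1651/32 - 769 = -26259/32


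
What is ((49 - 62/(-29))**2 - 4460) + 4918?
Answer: 2584467/841 ≈ 3073.1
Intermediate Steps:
((49 - 62/(-29))**2 - 4460) + 4918 = ((49 - 62*(-1/29))**2 - 4460) + 4918 = ((49 + 62/29)**2 - 4460) + 4918 = ((1483/29)**2 - 4460) + 4918 = (2199289/841 - 4460) + 4918 = -1551571/841 + 4918 = 2584467/841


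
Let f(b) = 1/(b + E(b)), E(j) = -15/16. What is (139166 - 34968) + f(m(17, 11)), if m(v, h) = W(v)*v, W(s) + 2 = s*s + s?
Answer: 8614361270/82673 ≈ 1.0420e+5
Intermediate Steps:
E(j) = -15/16 (E(j) = -15*1/16 = -15/16)
W(s) = -2 + s + s² (W(s) = -2 + (s*s + s) = -2 + (s² + s) = -2 + (s + s²) = -2 + s + s²)
m(v, h) = v*(-2 + v + v²) (m(v, h) = (-2 + v + v²)*v = v*(-2 + v + v²))
f(b) = 1/(-15/16 + b) (f(b) = 1/(b - 15/16) = 1/(-15/16 + b))
(139166 - 34968) + f(m(17, 11)) = (139166 - 34968) + 16/(-15 + 16*(17*(-2 + 17 + 17²))) = 104198 + 16/(-15 + 16*(17*(-2 + 17 + 289))) = 104198 + 16/(-15 + 16*(17*304)) = 104198 + 16/(-15 + 16*5168) = 104198 + 16/(-15 + 82688) = 104198 + 16/82673 = 8614361270/82673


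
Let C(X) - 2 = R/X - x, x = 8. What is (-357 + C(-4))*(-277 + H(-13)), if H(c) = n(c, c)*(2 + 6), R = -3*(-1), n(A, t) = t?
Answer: 554355/4 ≈ 1.3859e+5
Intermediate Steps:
R = 3
H(c) = 8*c (H(c) = c*(2 + 6) = c*8 = 8*c)
C(X) = -6 + 3/X (C(X) = 2 + (3/X - 1*8) = 2 + (3/X - 8) = 2 + (-8 + 3/X) = -6 + 3/X)
(-357 + C(-4))*(-277 + H(-13)) = (-357 + (-6 + 3/(-4)))*(-277 + 8*(-13)) = (-357 + (-6 + 3*(-¼)))*(-277 - 104) = (-357 + (-6 - ¾))*(-381) = (-357 - 27/4)*(-381) = -1455/4*(-381) = 554355/4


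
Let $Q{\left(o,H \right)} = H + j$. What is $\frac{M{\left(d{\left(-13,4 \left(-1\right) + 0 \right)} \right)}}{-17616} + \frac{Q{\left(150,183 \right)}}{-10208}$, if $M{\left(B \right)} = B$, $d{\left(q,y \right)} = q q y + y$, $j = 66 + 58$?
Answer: $\frac{95833}{11239008} \approx 0.0085268$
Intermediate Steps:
$j = 124$
$d{\left(q,y \right)} = y + y q^{2}$ ($d{\left(q,y \right)} = q^{2} y + y = y q^{2} + y = y + y q^{2}$)
$Q{\left(o,H \right)} = 124 + H$ ($Q{\left(o,H \right)} = H + 124 = 124 + H$)
$\frac{M{\left(d{\left(-13,4 \left(-1\right) + 0 \right)} \right)}}{-17616} + \frac{Q{\left(150,183 \right)}}{-10208} = \frac{\left(4 \left(-1\right) + 0\right) \left(1 + \left(-13\right)^{2}\right)}{-17616} + \frac{124 + 183}{-10208} = \left(-4 + 0\right) \left(1 + 169\right) \left(- \frac{1}{17616}\right) + 307 \left(- \frac{1}{10208}\right) = \left(-4\right) 170 \left(- \frac{1}{17616}\right) - \frac{307}{10208} = \left(-680\right) \left(- \frac{1}{17616}\right) - \frac{307}{10208} = \frac{85}{2202} - \frac{307}{10208} = \frac{95833}{11239008}$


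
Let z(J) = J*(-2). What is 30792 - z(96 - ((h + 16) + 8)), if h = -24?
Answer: 30984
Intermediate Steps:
z(J) = -2*J
30792 - z(96 - ((h + 16) + 8)) = 30792 - (-2)*(96 - ((-24 + 16) + 8)) = 30792 - (-2)*(96 - (-8 + 8)) = 30792 - (-2)*(96 - 1*0) = 30792 - (-2)*(96 + 0) = 30792 - (-2)*96 = 30792 - 1*(-192) = 30792 + 192 = 30984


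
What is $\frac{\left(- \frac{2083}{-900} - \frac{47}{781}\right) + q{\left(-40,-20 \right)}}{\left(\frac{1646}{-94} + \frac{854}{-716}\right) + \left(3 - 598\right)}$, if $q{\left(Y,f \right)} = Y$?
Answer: $\frac{223209316001}{3629133500850} \approx 0.061505$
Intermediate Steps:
$\frac{\left(- \frac{2083}{-900} - \frac{47}{781}\right) + q{\left(-40,-20 \right)}}{\left(\frac{1646}{-94} + \frac{854}{-716}\right) + \left(3 - 598\right)} = \frac{\left(- \frac{2083}{-900} - \frac{47}{781}\right) - 40}{\left(\frac{1646}{-94} + \frac{854}{-716}\right) + \left(3 - 598\right)} = \frac{\left(\left(-2083\right) \left(- \frac{1}{900}\right) - \frac{47}{781}\right) - 40}{\left(1646 \left(- \frac{1}{94}\right) + 854 \left(- \frac{1}{716}\right)\right) + \left(3 - 598\right)} = \frac{\left(\frac{2083}{900} - \frac{47}{781}\right) - 40}{\left(- \frac{823}{47} - \frac{427}{358}\right) - 595} = \frac{\frac{1584523}{702900} - 40}{- \frac{314703}{16826} - 595} = - \frac{26531477}{702900 \left(- \frac{10326173}{16826}\right)} = \left(- \frac{26531477}{702900}\right) \left(- \frac{16826}{10326173}\right) = \frac{223209316001}{3629133500850}$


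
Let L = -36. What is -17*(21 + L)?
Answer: 255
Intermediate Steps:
-17*(21 + L) = -17*(21 - 36) = -17*(-15) = 255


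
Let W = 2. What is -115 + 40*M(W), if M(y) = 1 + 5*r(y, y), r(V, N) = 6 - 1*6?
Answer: -75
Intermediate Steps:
r(V, N) = 0 (r(V, N) = 6 - 6 = 0)
M(y) = 1 (M(y) = 1 + 5*0 = 1 + 0 = 1)
-115 + 40*M(W) = -115 + 40*1 = -115 + 40 = -75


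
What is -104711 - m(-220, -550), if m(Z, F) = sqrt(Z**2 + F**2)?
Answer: -104711 - 110*sqrt(29) ≈ -1.0530e+5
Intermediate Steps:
m(Z, F) = sqrt(F**2 + Z**2)
-104711 - m(-220, -550) = -104711 - sqrt((-550)**2 + (-220)**2) = -104711 - sqrt(302500 + 48400) = -104711 - sqrt(350900) = -104711 - 110*sqrt(29)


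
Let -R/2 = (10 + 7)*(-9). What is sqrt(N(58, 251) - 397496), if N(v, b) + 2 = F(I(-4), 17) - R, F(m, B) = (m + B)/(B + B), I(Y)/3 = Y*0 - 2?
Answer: 5*I*sqrt(18394442)/34 ≈ 630.72*I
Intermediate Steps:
R = 306 (R = -2*(10 + 7)*(-9) = -34*(-9) = -2*(-153) = 306)
I(Y) = -6 (I(Y) = 3*(Y*0 - 2) = 3*(0 - 2) = 3*(-2) = -6)
F(m, B) = (B + m)/(2*B) (F(m, B) = (B + m)/((2*B)) = (B + m)*(1/(2*B)) = (B + m)/(2*B))
N(v, b) = -10461/34 (N(v, b) = -2 + ((1/2)*(17 - 6)/17 - 1*306) = -2 + ((1/2)*(1/17)*11 - 306) = -2 + (11/34 - 306) = -2 - 10393/34 = -10461/34)
sqrt(N(58, 251) - 397496) = sqrt(-10461/34 - 397496) = sqrt(-13525325/34) = 5*I*sqrt(18394442)/34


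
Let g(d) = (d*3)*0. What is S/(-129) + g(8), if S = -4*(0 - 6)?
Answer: -8/43 ≈ -0.18605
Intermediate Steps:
g(d) = 0 (g(d) = (3*d)*0 = 0)
S = 24 (S = -4*(-6) = 24)
S/(-129) + g(8) = 24/(-129) + 0 = 24*(-1/129) + 0 = -8/43 + 0 = -8/43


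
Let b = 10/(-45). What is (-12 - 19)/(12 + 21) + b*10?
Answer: -313/99 ≈ -3.1616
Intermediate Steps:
b = -2/9 (b = 10*(-1/45) = -2/9 ≈ -0.22222)
(-12 - 19)/(12 + 21) + b*10 = (-12 - 19)/(12 + 21) - 2/9*10 = -31/33 - 20/9 = -313/99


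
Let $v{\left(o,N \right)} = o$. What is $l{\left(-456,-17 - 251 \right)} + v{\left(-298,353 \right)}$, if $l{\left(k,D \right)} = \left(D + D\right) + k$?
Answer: $-1290$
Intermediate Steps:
$l{\left(k,D \right)} = k + 2 D$ ($l{\left(k,D \right)} = 2 D + k = k + 2 D$)
$l{\left(-456,-17 - 251 \right)} + v{\left(-298,353 \right)} = \left(-456 + 2 \left(-17 - 251\right)\right) - 298 = \left(-456 + 2 \left(-268\right)\right) - 298 = \left(-456 - 536\right) - 298 = -992 - 298 = -1290$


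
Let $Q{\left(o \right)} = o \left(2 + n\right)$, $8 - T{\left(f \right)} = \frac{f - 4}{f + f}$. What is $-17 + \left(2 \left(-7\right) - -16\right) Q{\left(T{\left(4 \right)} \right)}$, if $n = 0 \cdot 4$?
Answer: $15$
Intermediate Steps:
$n = 0$
$T{\left(f \right)} = 8 - \frac{-4 + f}{2 f}$ ($T{\left(f \right)} = 8 - \frac{f - 4}{f + f} = 8 - \frac{-4 + f}{2 f}$)
$Q{\left(o \right)} = 2 o$ ($Q{\left(o \right)} = o \left(2 + 0\right) = o 2 = 2 o$)
$-17 + \left(2 \left(-7\right) - -16\right) Q{\left(T{\left(4 \right)} \right)} = -17 + \left(2 \left(-7\right) - -16\right) 2 \left(\frac{15}{2} + \frac{2}{4}\right) = -17 + \left(-14 + 16\right) 2 \left(\frac{15}{2} + 2 \cdot \frac{1}{4}\right) = -17 + 2 \cdot 2 \left(\frac{15}{2} + \frac{1}{2}\right) = -17 + 2 \cdot 2 \cdot 8 = -17 + 2 \cdot 16 = -17 + 32 = 15$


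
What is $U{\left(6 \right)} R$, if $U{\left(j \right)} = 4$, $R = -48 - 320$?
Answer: $-1472$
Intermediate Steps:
$R = -368$ ($R = -48 - 320 = -368$)
$U{\left(6 \right)} R = 4 \left(-368\right) = -1472$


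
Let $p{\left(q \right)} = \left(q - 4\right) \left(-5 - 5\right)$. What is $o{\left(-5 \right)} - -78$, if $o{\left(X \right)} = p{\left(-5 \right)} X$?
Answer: $-372$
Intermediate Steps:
$p{\left(q \right)} = 40 - 10 q$ ($p{\left(q \right)} = \left(-4 + q\right) \left(-10\right) = 40 - 10 q$)
$o{\left(X \right)} = 90 X$ ($o{\left(X \right)} = \left(40 - -50\right) X = \left(40 + 50\right) X = 90 X$)
$o{\left(-5 \right)} - -78 = 90 \left(-5\right) - -78 = -450 + 78 = -372$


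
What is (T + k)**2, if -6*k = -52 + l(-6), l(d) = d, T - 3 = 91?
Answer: 96721/9 ≈ 10747.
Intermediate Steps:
T = 94 (T = 3 + 91 = 94)
k = 29/3 (k = -(-52 - 6)/6 = -1/6*(-58) = 29/3 ≈ 9.6667)
(T + k)**2 = (94 + 29/3)**2 = (311/3)**2 = 96721/9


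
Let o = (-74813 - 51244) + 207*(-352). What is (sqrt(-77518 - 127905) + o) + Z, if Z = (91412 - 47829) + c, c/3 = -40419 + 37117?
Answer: -165244 + I*sqrt(205423) ≈ -1.6524e+5 + 453.24*I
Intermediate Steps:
c = -9906 (c = 3*(-40419 + 37117) = 3*(-3302) = -9906)
Z = 33677 (Z = (91412 - 47829) - 9906 = 43583 - 9906 = 33677)
o = -198921 (o = -126057 - 72864 = -198921)
(sqrt(-77518 - 127905) + o) + Z = (sqrt(-77518 - 127905) - 198921) + 33677 = (sqrt(-205423) - 198921) + 33677 = (I*sqrt(205423) - 198921) + 33677 = (-198921 + I*sqrt(205423)) + 33677 = -165244 + I*sqrt(205423)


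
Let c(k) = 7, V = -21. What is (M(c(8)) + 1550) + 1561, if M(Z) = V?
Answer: 3090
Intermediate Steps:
M(Z) = -21
(M(c(8)) + 1550) + 1561 = (-21 + 1550) + 1561 = 1529 + 1561 = 3090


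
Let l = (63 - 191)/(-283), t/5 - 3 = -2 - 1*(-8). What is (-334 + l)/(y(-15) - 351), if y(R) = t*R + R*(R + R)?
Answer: 47197/81504 ≈ 0.57908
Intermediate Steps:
t = 45 (t = 15 + 5*(-2 - 1*(-8)) = 15 + 5*(-2 + 8) = 15 + 5*6 = 15 + 30 = 45)
l = 128/283 (l = -128*(-1/283) = 128/283 ≈ 0.45230)
y(R) = 2*R² + 45*R (y(R) = 45*R + R*(R + R) = 45*R + R*(2*R) = 45*R + 2*R² = 2*R² + 45*R)
(-334 + l)/(y(-15) - 351) = (-334 + 128/283)/(-15*(45 + 2*(-15)) - 351) = -94394/(283*(-15*(45 - 30) - 351)) = -94394/(283*(-15*15 - 351)) = -94394/(283*(-225 - 351)) = -94394/283/(-576) = -94394/283*(-1/576) = 47197/81504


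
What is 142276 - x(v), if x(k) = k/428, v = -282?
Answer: 30447205/214 ≈ 1.4228e+5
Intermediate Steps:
x(k) = k/428 (x(k) = k*(1/428) = k/428)
142276 - x(v) = 142276 - (-282)/428 = 142276 - 1*(-141/214) = 142276 + 141/214 = 30447205/214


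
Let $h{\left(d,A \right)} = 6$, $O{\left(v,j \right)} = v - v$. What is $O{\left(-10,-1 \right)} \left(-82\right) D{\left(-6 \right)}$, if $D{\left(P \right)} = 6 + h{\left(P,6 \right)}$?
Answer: $0$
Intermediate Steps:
$O{\left(v,j \right)} = 0$
$D{\left(P \right)} = 12$ ($D{\left(P \right)} = 6 + 6 = 12$)
$O{\left(-10,-1 \right)} \left(-82\right) D{\left(-6 \right)} = 0 \left(-82\right) 12 = 0 \cdot 12 = 0$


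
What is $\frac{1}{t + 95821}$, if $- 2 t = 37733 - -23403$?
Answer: $\frac{1}{65253} \approx 1.5325 \cdot 10^{-5}$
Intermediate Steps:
$t = -30568$ ($t = - \frac{37733 - -23403}{2} = - \frac{37733 + 23403}{2} = \left(- \frac{1}{2}\right) 61136 = -30568$)
$\frac{1}{t + 95821} = \frac{1}{-30568 + 95821} = \frac{1}{65253}$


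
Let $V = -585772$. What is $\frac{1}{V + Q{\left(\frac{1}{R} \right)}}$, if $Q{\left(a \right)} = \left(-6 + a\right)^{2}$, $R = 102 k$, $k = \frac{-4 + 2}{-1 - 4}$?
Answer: $- \frac{41616}{24376001591} \approx -1.7073 \cdot 10^{-6}$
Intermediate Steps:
$k = \frac{2}{5}$ ($k = - \frac{2}{-5} = \left(-2\right) \left(- \frac{1}{5}\right) = \frac{2}{5} \approx 0.4$)
$R = \frac{204}{5}$ ($R = 102 \cdot \frac{2}{5} = \frac{204}{5} \approx 40.8$)
$\frac{1}{V + Q{\left(\frac{1}{R} \right)}} = \frac{1}{-585772 + \left(-6 + \frac{1}{\frac{204}{5}}\right)^{2}} = \frac{1}{-585772 + \left(-6 + \frac{5}{204}\right)^{2}} = \frac{1}{-585772 + \left(- \frac{1219}{204}\right)^{2}} = \frac{1}{-585772 + \frac{1485961}{41616}} = \frac{1}{- \frac{24376001591}{41616}} = - \frac{41616}{24376001591}$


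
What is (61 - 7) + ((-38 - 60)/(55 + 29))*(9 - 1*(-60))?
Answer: -53/2 ≈ -26.500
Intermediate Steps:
(61 - 7) + ((-38 - 60)/(55 + 29))*(9 - 1*(-60)) = 54 + (-98/84)*(9 + 60) = 54 - 98*1/84*69 = 54 - 7/6*69 = 54 - 161/2 = -53/2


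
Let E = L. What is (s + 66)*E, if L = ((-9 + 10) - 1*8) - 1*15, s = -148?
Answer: 1804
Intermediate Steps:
L = -22 (L = (1 - 8) - 15 = -7 - 15 = -22)
E = -22
(s + 66)*E = (-148 + 66)*(-22) = -82*(-22) = 1804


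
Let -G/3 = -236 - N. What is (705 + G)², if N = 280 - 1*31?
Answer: 4665600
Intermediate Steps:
N = 249 (N = 280 - 31 = 249)
G = 1455 (G = -3*(-236 - 1*249) = -3*(-236 - 249) = -3*(-485) = 1455)
(705 + G)² = (705 + 1455)² = 2160² = 4665600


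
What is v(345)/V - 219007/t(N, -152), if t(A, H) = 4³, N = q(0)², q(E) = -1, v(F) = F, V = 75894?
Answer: -2770215863/809536 ≈ -3422.0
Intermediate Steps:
N = 1 (N = (-1)² = 1)
t(A, H) = 64
v(345)/V - 219007/t(N, -152) = 345/75894 - 219007/64 = 345*(1/75894) - 219007*1/64 = 115/25298 - 219007/64 = -2770215863/809536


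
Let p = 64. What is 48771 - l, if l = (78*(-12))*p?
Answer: 108675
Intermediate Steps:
l = -59904 (l = (78*(-12))*64 = -936*64 = -59904)
48771 - l = 48771 - 1*(-59904) = 48771 + 59904 = 108675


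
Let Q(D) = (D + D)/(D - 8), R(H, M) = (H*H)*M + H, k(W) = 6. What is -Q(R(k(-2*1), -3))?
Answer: -102/55 ≈ -1.8545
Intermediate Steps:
R(H, M) = H + M*H² (R(H, M) = H²*M + H = M*H² + H = H + M*H²)
Q(D) = 2*D/(-8 + D) (Q(D) = (2*D)/(-8 + D) = 2*D/(-8 + D))
-Q(R(k(-2*1), -3)) = -2*6*(1 + 6*(-3))/(-8 + 6*(1 + 6*(-3))) = -2*6*(1 - 18)/(-8 + 6*(1 - 18)) = -2*6*(-17)/(-8 + 6*(-17)) = -2*(-102)/(-8 - 102) = -2*(-102)/(-110) = -2*(-102)*(-1)/110 = -1*102/55 = -102/55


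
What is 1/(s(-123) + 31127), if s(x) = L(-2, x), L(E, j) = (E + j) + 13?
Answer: 1/31015 ≈ 3.2242e-5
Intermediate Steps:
L(E, j) = 13 + E + j
s(x) = 11 + x (s(x) = 13 - 2 + x = 11 + x)
1/(s(-123) + 31127) = 1/((11 - 123) + 31127) = 1/(-112 + 31127) = 1/31015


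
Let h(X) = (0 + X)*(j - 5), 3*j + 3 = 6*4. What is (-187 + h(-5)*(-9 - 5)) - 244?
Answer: -291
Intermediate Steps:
j = 7 (j = -1 + (6*4)/3 = -1 + (⅓)*24 = -1 + 8 = 7)
h(X) = 2*X (h(X) = (0 + X)*(7 - 5) = X*2 = 2*X)
(-187 + h(-5)*(-9 - 5)) - 244 = (-187 + (2*(-5))*(-9 - 5)) - 244 = (-187 - 10*(-14)) - 244 = (-187 + 140) - 244 = -47 - 244 = -291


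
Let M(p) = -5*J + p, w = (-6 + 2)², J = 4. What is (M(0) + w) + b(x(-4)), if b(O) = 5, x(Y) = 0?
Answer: 1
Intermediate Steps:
w = 16 (w = (-4)² = 16)
M(p) = -20 + p (M(p) = -5*4 + p = -20 + p)
(M(0) + w) + b(x(-4)) = ((-20 + 0) + 16) + 5 = (-20 + 16) + 5 = -4 + 5 = 1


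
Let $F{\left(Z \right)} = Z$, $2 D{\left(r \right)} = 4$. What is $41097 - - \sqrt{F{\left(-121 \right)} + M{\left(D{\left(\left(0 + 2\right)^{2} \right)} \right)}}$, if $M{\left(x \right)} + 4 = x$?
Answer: $41097 + i \sqrt{123} \approx 41097.0 + 11.091 i$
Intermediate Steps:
$D{\left(r \right)} = 2$ ($D{\left(r \right)} = \frac{1}{2} \cdot 4 = 2$)
$M{\left(x \right)} = -4 + x$
$41097 - - \sqrt{F{\left(-121 \right)} + M{\left(D{\left(\left(0 + 2\right)^{2} \right)} \right)}} = 41097 - - \sqrt{-121 + \left(-4 + 2\right)} = 41097 - - \sqrt{-121 - 2} = 41097 - - \sqrt{-123} = 41097 - - i \sqrt{123} = 41097 + i \sqrt{123}$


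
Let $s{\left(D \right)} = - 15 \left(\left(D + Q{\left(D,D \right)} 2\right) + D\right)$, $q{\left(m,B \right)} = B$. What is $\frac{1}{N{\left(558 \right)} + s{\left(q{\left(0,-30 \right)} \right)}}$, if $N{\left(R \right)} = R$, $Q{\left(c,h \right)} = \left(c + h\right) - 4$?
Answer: $\frac{1}{3378} \approx 0.00029603$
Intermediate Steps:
$Q{\left(c,h \right)} = -4 + c + h$ ($Q{\left(c,h \right)} = \left(c + h\right) - 4 = -4 + c + h$)
$s{\left(D \right)} = 120 - 90 D$ ($s{\left(D \right)} = - 15 \left(\left(D + \left(-4 + D + D\right) 2\right) + D\right) = - 15 \left(\left(D + \left(-4 + 2 D\right) 2\right) + D\right) = - 15 \left(\left(D + \left(-8 + 4 D\right)\right) + D\right) = - 15 \left(\left(-8 + 5 D\right) + D\right) = - 15 \left(-8 + 6 D\right) = 120 - 90 D$)
$\frac{1}{N{\left(558 \right)} + s{\left(q{\left(0,-30 \right)} \right)}} = \frac{1}{558 + \left(120 - -2700\right)} = \frac{1}{558 + \left(120 + 2700\right)} = \frac{1}{558 + 2820} = \frac{1}{3378}$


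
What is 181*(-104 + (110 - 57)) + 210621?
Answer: 201390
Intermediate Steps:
181*(-104 + (110 - 57)) + 210621 = 181*(-104 + 53) + 210621 = 181*(-51) + 210621 = -9231 + 210621 = 201390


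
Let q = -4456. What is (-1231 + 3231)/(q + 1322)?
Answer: -1000/1567 ≈ -0.63816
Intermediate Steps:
(-1231 + 3231)/(q + 1322) = (-1231 + 3231)/(-4456 + 1322) = 2000/(-3134) = 2000*(-1/3134) = -1000/1567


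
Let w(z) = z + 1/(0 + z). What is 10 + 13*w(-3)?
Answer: -100/3 ≈ -33.333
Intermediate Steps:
w(z) = z + 1/z
10 + 13*w(-3) = 10 + 13*(-3 + 1/(-3)) = 10 + 13*(-3 - ⅓) = 10 + 13*(-10/3) = 10 - 130/3 = -100/3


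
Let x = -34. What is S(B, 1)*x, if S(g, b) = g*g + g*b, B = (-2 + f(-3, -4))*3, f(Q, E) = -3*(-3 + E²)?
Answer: -510204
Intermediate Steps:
f(Q, E) = 9 - 3*E²
B = -123 (B = (-2 + (9 - 3*(-4)²))*3 = (-2 + (9 - 3*16))*3 = (-2 + (9 - 48))*3 = (-2 - 39)*3 = -41*3 = -123)
S(g, b) = g² + b*g
S(B, 1)*x = -123*(1 - 123)*(-34) = -123*(-122)*(-34) = 15006*(-34) = -510204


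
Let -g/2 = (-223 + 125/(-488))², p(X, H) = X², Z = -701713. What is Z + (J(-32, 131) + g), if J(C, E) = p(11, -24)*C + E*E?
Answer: -93841907129/119072 ≈ -7.8811e+5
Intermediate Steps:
J(C, E) = E² + 121*C (J(C, E) = 11²*C + E*E = 121*C + E² = E² + 121*C)
g = -11869884601/119072 (g = -2*(-223 + 125/(-488))² = -2*(-223 + 125*(-1/488))² = -2*(-223 - 125/488)² = -2*(-108949/488)² = -2*11869884601/238144 = -11869884601/119072 ≈ -99687.)
Z + (J(-32, 131) + g) = -701713 + ((131² + 121*(-32)) - 11869884601/119072) = -701713 + ((17161 - 3872) - 11869884601/119072) = -701713 + (13289 - 11869884601/119072) = -701713 - 10287536793/119072 = -93841907129/119072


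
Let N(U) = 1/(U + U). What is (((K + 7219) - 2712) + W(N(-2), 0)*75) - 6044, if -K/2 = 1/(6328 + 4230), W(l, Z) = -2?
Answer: -8905674/5279 ≈ -1687.0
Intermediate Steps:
N(U) = 1/(2*U)
K = -1/5279 (K = -2/(6328 + 4230) = -2/10558 = -2*1/10558 = -1/5279 ≈ -0.00018943)
(((K + 7219) - 2712) + W(N(-2), 0)*75) - 6044 = (((-1/5279 + 7219) - 2712) - 2*75) - 6044 = ((38109100/5279 - 2712) - 150) - 6044 = (23792452/5279 - 150) - 6044 = 23000602/5279 - 6044 = -8905674/5279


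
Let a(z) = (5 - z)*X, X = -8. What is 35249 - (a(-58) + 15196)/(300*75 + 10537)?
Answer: 1164506521/33037 ≈ 35249.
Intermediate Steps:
a(z) = -40 + 8*z (a(z) = (5 - z)*(-8) = -40 + 8*z)
35249 - (a(-58) + 15196)/(300*75 + 10537) = 35249 - ((-40 + 8*(-58)) + 15196)/(300*75 + 10537) = 35249 - ((-40 - 464) + 15196)/(22500 + 10537) = 35249 - (-504 + 15196)/33037 = 35249 - 14692/33037 = 1164506521/33037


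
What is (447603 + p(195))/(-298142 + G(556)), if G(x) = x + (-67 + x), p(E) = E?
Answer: -447798/297097 ≈ -1.5072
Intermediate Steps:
G(x) = -67 + 2*x
(447603 + p(195))/(-298142 + G(556)) = (447603 + 195)/(-298142 + (-67 + 2*556)) = 447798/(-298142 + (-67 + 1112)) = 447798/(-298142 + 1045) = 447798/(-297097) = 447798*(-1/297097) = -447798/297097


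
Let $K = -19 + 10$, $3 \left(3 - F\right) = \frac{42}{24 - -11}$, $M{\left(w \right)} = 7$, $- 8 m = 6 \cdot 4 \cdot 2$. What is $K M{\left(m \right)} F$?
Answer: $- \frac{819}{5} \approx -163.8$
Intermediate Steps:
$m = -6$ ($m = - \frac{6 \cdot 4 \cdot 2}{8} = - \frac{24 \cdot 2}{8} = \left(- \frac{1}{8}\right) 48 = -6$)
$F = \frac{13}{5}$ ($F = 3 - \frac{42 \frac{1}{24 - -11}}{3} = 3 - \frac{42 \frac{1}{24 + 11}}{3} = 3 - \frac{42 \cdot \frac{1}{35}}{3} = 3 - \frac{2}{5} = \frac{13}{5} \approx 2.6$)
$K = -9$
$K M{\left(m \right)} F = \left(-9\right) 7 \cdot \frac{13}{5} = \left(-63\right) \frac{13}{5} = - \frac{819}{5}$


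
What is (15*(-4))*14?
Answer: -840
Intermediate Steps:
(15*(-4))*14 = -60*14 = -840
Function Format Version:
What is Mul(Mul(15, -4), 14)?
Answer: -840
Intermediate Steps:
Mul(Mul(15, -4), 14) = Mul(-60, 14) = -840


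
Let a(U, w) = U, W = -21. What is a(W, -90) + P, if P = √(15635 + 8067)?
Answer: -21 + √23702 ≈ 132.95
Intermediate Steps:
P = √23702 ≈ 153.95
a(W, -90) + P = -21 + √23702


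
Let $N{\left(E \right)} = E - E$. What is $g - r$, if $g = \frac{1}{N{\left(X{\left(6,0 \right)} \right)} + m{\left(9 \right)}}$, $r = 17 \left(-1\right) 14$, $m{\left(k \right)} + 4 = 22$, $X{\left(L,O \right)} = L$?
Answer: $\frac{4285}{18} \approx 238.06$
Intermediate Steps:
$m{\left(k \right)} = 18$ ($m{\left(k \right)} = -4 + 22 = 18$)
$N{\left(E \right)} = 0$
$r = -238$ ($r = \left(-17\right) 14 = -238$)
$g = \frac{1}{18}$ ($g = \frac{1}{0 + 18} = \frac{1}{18} \approx 0.055556$)
$g - r = \frac{1}{18} - -238 = \frac{1}{18} + 238 = \frac{4285}{18}$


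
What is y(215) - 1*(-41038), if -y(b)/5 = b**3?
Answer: -49650837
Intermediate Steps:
y(b) = -5*b**3
y(215) - 1*(-41038) = -5*215**3 - 1*(-41038) = -5*9938375 + 41038 = -49691875 + 41038 = -49650837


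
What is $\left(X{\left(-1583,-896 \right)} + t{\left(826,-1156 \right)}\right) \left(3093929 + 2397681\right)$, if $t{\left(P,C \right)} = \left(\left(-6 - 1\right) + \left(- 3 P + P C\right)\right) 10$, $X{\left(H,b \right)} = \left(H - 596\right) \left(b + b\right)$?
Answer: $-31129971093620$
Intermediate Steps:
$X{\left(H,b \right)} = 2 b \left(-596 + H\right)$ ($X{\left(H,b \right)} = \left(-596 + H\right) 2 b = 2 b \left(-596 + H\right)$)
$t{\left(P,C \right)} = -70 - 30 P + 10 C P$ ($t{\left(P,C \right)} = \left(-7 + \left(- 3 P + C P\right)\right) 10 = \left(-7 - 3 P + C P\right) 10 = -70 - 30 P + 10 C P$)
$\left(X{\left(-1583,-896 \right)} + t{\left(826,-1156 \right)}\right) \left(3093929 + 2397681\right) = \left(2 \left(-896\right) \left(-596 - 1583\right) - \left(24850 + 9548560\right)\right) \left(3093929 + 2397681\right) = \left(2 \left(-896\right) \left(-2179\right) - 9573410\right) 5491610 = \left(3904768 - 9573410\right) 5491610 = \left(-5668642\right) 5491610 = -31129971093620$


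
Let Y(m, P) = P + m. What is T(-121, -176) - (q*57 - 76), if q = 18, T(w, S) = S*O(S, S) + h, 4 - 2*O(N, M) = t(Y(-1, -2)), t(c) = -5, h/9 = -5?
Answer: -1787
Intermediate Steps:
h = -45 (h = 9*(-5) = -45)
O(N, M) = 9/2 (O(N, M) = 2 - 1/2*(-5) = 2 + 5/2 = 9/2)
T(w, S) = -45 + 9*S/2 (T(w, S) = S*(9/2) - 45 = 9*S/2 - 45 = -45 + 9*S/2)
T(-121, -176) - (q*57 - 76) = (-45 + (9/2)*(-176)) - (18*57 - 76) = (-45 - 792) - (1026 - 76) = -837 - 1*950 = -837 - 950 = -1787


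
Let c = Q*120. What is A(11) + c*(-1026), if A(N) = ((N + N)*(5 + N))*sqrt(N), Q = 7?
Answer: -861840 + 352*sqrt(11) ≈ -8.6067e+5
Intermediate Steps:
A(N) = 2*N**(3/2)*(5 + N) (A(N) = ((2*N)*(5 + N))*sqrt(N) = (2*N*(5 + N))*sqrt(N) = 2*N**(3/2)*(5 + N))
c = 840 (c = 7*120 = 840)
A(11) + c*(-1026) = 2*11**(3/2)*(5 + 11) + 840*(-1026) = 2*(11*sqrt(11))*16 - 861840 = 352*sqrt(11) - 861840 = -861840 + 352*sqrt(11)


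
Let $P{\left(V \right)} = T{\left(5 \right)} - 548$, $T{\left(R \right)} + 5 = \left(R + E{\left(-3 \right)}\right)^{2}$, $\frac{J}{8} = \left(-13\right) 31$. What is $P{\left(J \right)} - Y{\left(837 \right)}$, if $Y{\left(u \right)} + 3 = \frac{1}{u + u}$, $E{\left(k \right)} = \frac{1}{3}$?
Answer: $- \frac{873085}{1674} \approx -521.56$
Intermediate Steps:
$E{\left(k \right)} = \frac{1}{3}$
$J = -3224$ ($J = 8 \left(\left(-13\right) 31\right) = 8 \left(-403\right) = -3224$)
$T{\left(R \right)} = -5 + \left(\frac{1}{3} + R\right)^{2}$ ($T{\left(R \right)} = -5 + \left(R + \frac{1}{3}\right)^{2} = -5 + \left(\frac{1}{3} + R\right)^{2}$)
$Y{\left(u \right)} = -3 + \frac{1}{2 u}$ ($Y{\left(u \right)} = -3 + \frac{1}{u + u} = -3 + \frac{1}{2 u}$)
$P{\left(V \right)} = - \frac{4721}{9}$ ($P{\left(V \right)} = \left(-5 + \frac{\left(1 + 3 \cdot 5\right)^{2}}{9}\right) - 548 = \left(-5 + \frac{\left(1 + 15\right)^{2}}{9}\right) - 548 = \left(-5 + \frac{16^{2}}{9}\right) - 548 = \left(-5 + \frac{1}{9} \cdot 256\right) - 548 = \left(-5 + \frac{256}{9}\right) - 548 = \frac{211}{9} - 548 = - \frac{4721}{9}$)
$P{\left(J \right)} - Y{\left(837 \right)} = - \frac{4721}{9} - \left(-3 + \frac{1}{2 \cdot 837}\right) = - \frac{4721}{9} - \left(-3 + \frac{1}{2} \cdot \frac{1}{837}\right) = - \frac{4721}{9} - \left(-3 + \frac{1}{1674}\right) = - \frac{4721}{9} - - \frac{5021}{1674} = - \frac{4721}{9} + \frac{5021}{1674} = - \frac{873085}{1674}$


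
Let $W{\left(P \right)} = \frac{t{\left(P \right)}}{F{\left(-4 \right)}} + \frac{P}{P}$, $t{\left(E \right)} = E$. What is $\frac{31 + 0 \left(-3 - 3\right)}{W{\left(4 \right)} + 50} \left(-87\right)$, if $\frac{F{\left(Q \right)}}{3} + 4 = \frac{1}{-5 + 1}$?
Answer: $- \frac{137547}{2585} \approx -53.21$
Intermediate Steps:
$F{\left(Q \right)} = - \frac{51}{4}$ ($F{\left(Q \right)} = -12 + \frac{3}{-5 + 1} = -12 + \frac{3}{-4} = -12 + 3 \left(- \frac{1}{4}\right) = -12 - \frac{3}{4} = - \frac{51}{4}$)
$W{\left(P \right)} = 1 - \frac{4 P}{51}$ ($W{\left(P \right)} = \frac{P}{- \frac{51}{4}} + \frac{P}{P} = P \left(- \frac{4}{51}\right) + 1 = - \frac{4 P}{51} + 1 = 1 - \frac{4 P}{51}$)
$\frac{31 + 0 \left(-3 - 3\right)}{W{\left(4 \right)} + 50} \left(-87\right) = \frac{31 + 0 \left(-3 - 3\right)}{\left(1 - \frac{16}{51}\right) + 50} \left(-87\right) = \frac{31 + 0 \left(-6\right)}{\left(1 - \frac{16}{51}\right) + 50} \left(-87\right) = \frac{31 + 0}{\frac{35}{51} + 50} \left(-87\right) = \frac{31}{\frac{2585}{51}} \left(-87\right) = 31 \cdot \frac{51}{2585} \left(-87\right) = \frac{1581}{2585} \left(-87\right) = - \frac{137547}{2585}$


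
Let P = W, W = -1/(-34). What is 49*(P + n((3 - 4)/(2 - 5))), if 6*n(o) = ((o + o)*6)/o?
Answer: 3381/34 ≈ 99.441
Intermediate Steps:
n(o) = 2 (n(o) = (((o + o)*6)/o)/6 = (((2*o)*6)/o)/6 = ((12*o)/o)/6 = (⅙)*12 = 2)
W = 1/34 (W = -1*(-1/34) = 1/34 ≈ 0.029412)
P = 1/34 ≈ 0.029412
49*(P + n((3 - 4)/(2 - 5))) = 49*(1/34 + 2) = 49*(69/34) = 3381/34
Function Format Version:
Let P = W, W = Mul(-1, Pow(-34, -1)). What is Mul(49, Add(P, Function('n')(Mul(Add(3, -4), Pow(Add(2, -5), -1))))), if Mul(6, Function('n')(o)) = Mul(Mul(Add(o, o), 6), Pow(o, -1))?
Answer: Rational(3381, 34) ≈ 99.441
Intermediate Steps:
Function('n')(o) = 2 (Function('n')(o) = Mul(Rational(1, 6), Mul(Mul(Add(o, o), 6), Pow(o, -1))) = Mul(Rational(1, 6), Mul(Mul(Mul(2, o), 6), Pow(o, -1))) = Mul(Rational(1, 6), Mul(Mul(12, o), Pow(o, -1))) = Mul(Rational(1, 6), 12) = 2)
W = Rational(1, 34) (W = Mul(-1, Rational(-1, 34)) = Rational(1, 34) ≈ 0.029412)
P = Rational(1, 34) ≈ 0.029412
Mul(49, Add(P, Function('n')(Mul(Add(3, -4), Pow(Add(2, -5), -1))))) = Mul(49, Add(Rational(1, 34), 2)) = Mul(49, Rational(69, 34)) = Rational(3381, 34)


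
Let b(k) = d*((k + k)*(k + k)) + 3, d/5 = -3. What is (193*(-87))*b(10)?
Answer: 100695627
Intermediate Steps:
d = -15 (d = 5*(-3) = -15)
b(k) = 3 - 60*k² (b(k) = -15*(k + k)*(k + k) + 3 = -15*2*k*2*k + 3 = -60*k² + 3 = 3 - 60*k²)
(193*(-87))*b(10) = (193*(-87))*(3 - 60*10²) = -16791*(3 - 60*100) = -16791*(3 - 6000) = -16791*(-5997) = 100695627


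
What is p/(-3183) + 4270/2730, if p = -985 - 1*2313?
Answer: 35865/13793 ≈ 2.6002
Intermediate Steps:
p = -3298 (p = -985 - 2313 = -3298)
p/(-3183) + 4270/2730 = -3298/(-3183) + 4270/2730 = -3298*(-1/3183) + 4270*(1/2730) = 3298/3183 + 61/39 = 35865/13793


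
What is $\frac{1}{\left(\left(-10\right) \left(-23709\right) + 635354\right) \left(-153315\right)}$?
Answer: $- \frac{1}{133758751860} \approx -7.4761 \cdot 10^{-12}$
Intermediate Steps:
$\frac{1}{\left(\left(-10\right) \left(-23709\right) + 635354\right) \left(-153315\right)} = \frac{1}{237090 + 635354} \left(- \frac{1}{153315}\right) = \frac{1}{872444} \left(- \frac{1}{153315}\right) = - \frac{1}{133758751860}$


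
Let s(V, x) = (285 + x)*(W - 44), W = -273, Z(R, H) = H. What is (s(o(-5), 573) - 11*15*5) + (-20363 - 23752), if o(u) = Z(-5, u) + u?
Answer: -316926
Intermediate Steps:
o(u) = 2*u (o(u) = u + u = 2*u)
s(V, x) = -90345 - 317*x (s(V, x) = (285 + x)*(-273 - 44) = (285 + x)*(-317) = -90345 - 317*x)
(s(o(-5), 573) - 11*15*5) + (-20363 - 23752) = ((-90345 - 317*573) - 11*15*5) + (-20363 - 23752) = ((-90345 - 181641) - 165*5) - 44115 = (-271986 - 825) - 44115 = -272811 - 44115 = -316926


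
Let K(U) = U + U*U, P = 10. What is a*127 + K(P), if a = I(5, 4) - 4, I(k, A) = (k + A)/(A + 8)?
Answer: -1211/4 ≈ -302.75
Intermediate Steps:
K(U) = U + U²
I(k, A) = (A + k)/(8 + A)
a = -13/4 (a = (4 + 5)/(8 + 4) - 4 = 9/12 - 4 = (1/12)*9 - 4 = ¾ - 4 = -13/4 ≈ -3.2500)
a*127 + K(P) = -13/4*127 + 10*(1 + 10) = -1651/4 + 10*11 = -1651/4 + 110 = -1211/4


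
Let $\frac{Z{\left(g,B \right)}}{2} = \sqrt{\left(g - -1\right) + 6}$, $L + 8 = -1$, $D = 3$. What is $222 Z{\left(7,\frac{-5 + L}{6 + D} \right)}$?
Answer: $444 \sqrt{14} \approx 1661.3$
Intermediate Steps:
$L = -9$ ($L = -8 - 1 = -9$)
$Z{\left(g,B \right)} = 2 \sqrt{7 + g}$ ($Z{\left(g,B \right)} = 2 \sqrt{\left(g - -1\right) + 6} = 2 \sqrt{\left(g + 1\right) + 6} = 2 \sqrt{\left(1 + g\right) + 6} = 2 \sqrt{7 + g}$)
$222 Z{\left(7,\frac{-5 + L}{6 + D} \right)} = 222 \cdot 2 \sqrt{7 + 7} = 222 \cdot 2 \sqrt{14} = 444 \sqrt{14}$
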